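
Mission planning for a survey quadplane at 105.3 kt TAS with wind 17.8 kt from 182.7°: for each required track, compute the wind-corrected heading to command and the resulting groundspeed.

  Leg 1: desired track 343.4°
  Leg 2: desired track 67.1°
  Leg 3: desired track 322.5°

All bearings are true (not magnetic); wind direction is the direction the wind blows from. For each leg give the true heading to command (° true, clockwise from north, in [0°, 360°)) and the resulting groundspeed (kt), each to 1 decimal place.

Leg 1: heading=340.2°, groundspeed=121.9 kt
Leg 2: heading=75.9°, groundspeed=111.8 kt
Leg 3: heading=316.2°, groundspeed=118.3 kt

Leg 1: desired track 343.4°; wind correction -3.2° → command heading 340.2°, groundspeed 121.9 kt
Leg 2: desired track 67.1°; wind correction +8.8° → command heading 75.9°, groundspeed 111.8 kt
Leg 3: desired track 322.5°; wind correction -6.3° → command heading 316.2°, groundspeed 118.3 kt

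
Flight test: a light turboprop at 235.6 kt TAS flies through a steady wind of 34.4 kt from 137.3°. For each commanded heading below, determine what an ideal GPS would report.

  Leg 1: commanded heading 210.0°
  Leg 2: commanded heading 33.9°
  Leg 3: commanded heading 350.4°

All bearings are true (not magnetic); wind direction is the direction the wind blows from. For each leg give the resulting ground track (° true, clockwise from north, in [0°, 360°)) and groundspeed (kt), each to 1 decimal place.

Leg 1: track=218.3°, groundspeed=227.8 kt
Leg 2: track=26.1°, groundspeed=245.9 kt
Leg 3: track=346.3°, groundspeed=265.1 kt

Leg 1: heading 210.0°; drift +8.3° → track 218.3°, groundspeed 227.8 kt
Leg 2: heading 33.9°; drift -7.8° → track 26.1°, groundspeed 245.9 kt
Leg 3: heading 350.4°; drift -4.1° → track 346.3°, groundspeed 265.1 kt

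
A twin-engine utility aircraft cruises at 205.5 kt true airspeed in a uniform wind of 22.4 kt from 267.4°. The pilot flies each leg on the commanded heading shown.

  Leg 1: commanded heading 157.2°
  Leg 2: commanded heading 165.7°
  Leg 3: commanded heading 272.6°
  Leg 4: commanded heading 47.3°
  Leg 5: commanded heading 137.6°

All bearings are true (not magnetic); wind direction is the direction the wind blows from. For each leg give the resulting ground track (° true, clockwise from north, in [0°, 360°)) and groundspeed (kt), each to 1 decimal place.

Leg 1: heading 157.2°; drift -5.6° → track 151.6°, groundspeed 214.3 kt
Leg 2: heading 165.7°; drift -6.0° → track 159.7°, groundspeed 211.2 kt
Leg 3: heading 272.6°; drift +0.6° → track 273.2°, groundspeed 183.2 kt
Leg 4: heading 47.3°; drift +3.7° → track 51.0°, groundspeed 223.1 kt
Leg 5: heading 137.6°; drift -4.5° → track 133.1°, groundspeed 220.5 kt

Leg 1: track=151.6°, groundspeed=214.3 kt
Leg 2: track=159.7°, groundspeed=211.2 kt
Leg 3: track=273.2°, groundspeed=183.2 kt
Leg 4: track=51.0°, groundspeed=223.1 kt
Leg 5: track=133.1°, groundspeed=220.5 kt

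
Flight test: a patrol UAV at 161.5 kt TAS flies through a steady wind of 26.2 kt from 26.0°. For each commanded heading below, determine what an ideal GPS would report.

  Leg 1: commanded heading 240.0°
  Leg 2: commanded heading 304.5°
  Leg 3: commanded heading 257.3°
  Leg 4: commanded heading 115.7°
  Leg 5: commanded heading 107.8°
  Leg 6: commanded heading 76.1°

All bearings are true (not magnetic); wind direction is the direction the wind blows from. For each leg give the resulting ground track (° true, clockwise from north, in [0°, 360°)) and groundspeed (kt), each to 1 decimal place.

Leg 1: track=235.4°, groundspeed=183.8 kt
Leg 2: track=295.2°, groundspeed=159.7 kt
Leg 3: track=250.7°, groundspeed=179.1 kt
Leg 4: track=124.9°, groundspeed=163.5 kt
Leg 5: track=117.1°, groundspeed=159.9 kt
Leg 6: track=84.0°, groundspeed=146.1 kt

Leg 1: heading 240.0°; drift -4.6° → track 235.4°, groundspeed 183.8 kt
Leg 2: heading 304.5°; drift -9.3° → track 295.2°, groundspeed 159.7 kt
Leg 3: heading 257.3°; drift -6.6° → track 250.7°, groundspeed 179.1 kt
Leg 4: heading 115.7°; drift +9.2° → track 124.9°, groundspeed 163.5 kt
Leg 5: heading 107.8°; drift +9.3° → track 117.1°, groundspeed 159.9 kt
Leg 6: heading 76.1°; drift +7.9° → track 84.0°, groundspeed 146.1 kt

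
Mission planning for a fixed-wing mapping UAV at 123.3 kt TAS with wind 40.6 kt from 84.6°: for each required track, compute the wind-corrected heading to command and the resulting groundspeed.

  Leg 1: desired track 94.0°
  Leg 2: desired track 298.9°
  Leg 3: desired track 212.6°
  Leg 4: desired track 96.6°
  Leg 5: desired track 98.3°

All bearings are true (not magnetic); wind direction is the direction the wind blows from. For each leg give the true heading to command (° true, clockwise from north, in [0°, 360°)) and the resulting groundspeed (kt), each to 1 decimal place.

Leg 1: desired track 94.0°; wind correction -3.1° → command heading 90.9°, groundspeed 83.1 kt
Leg 2: desired track 298.9°; wind correction +10.7° → command heading 309.6°, groundspeed 154.7 kt
Leg 3: desired track 212.6°; wind correction -15.0° → command heading 197.6°, groundspeed 144.1 kt
Leg 4: desired track 96.6°; wind correction -3.9° → command heading 92.7°, groundspeed 83.3 kt
Leg 5: desired track 98.3°; wind correction -4.5° → command heading 93.8°, groundspeed 83.5 kt

Leg 1: heading=90.9°, groundspeed=83.1 kt
Leg 2: heading=309.6°, groundspeed=154.7 kt
Leg 3: heading=197.6°, groundspeed=144.1 kt
Leg 4: heading=92.7°, groundspeed=83.3 kt
Leg 5: heading=93.8°, groundspeed=83.5 kt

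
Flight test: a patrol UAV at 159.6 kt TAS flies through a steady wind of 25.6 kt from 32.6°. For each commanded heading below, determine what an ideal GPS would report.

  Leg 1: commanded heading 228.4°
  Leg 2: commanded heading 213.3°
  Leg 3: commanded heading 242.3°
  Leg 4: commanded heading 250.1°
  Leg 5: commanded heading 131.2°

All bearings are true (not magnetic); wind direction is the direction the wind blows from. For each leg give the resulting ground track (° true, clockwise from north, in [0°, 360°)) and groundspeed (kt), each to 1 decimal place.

Leg 1: track=226.2°, groundspeed=184.4 kt
Leg 2: track=213.2°, groundspeed=185.2 kt
Leg 3: track=238.3°, groundspeed=182.3 kt
Leg 4: track=245.1°, groundspeed=180.6 kt
Leg 5: track=140.0°, groundspeed=165.4 kt

Leg 1: heading 228.4°; drift -2.2° → track 226.2°, groundspeed 184.4 kt
Leg 2: heading 213.3°; drift -0.1° → track 213.2°, groundspeed 185.2 kt
Leg 3: heading 242.3°; drift -4.0° → track 238.3°, groundspeed 182.3 kt
Leg 4: heading 250.1°; drift -5.0° → track 245.1°, groundspeed 180.6 kt
Leg 5: heading 131.2°; drift +8.8° → track 140.0°, groundspeed 165.4 kt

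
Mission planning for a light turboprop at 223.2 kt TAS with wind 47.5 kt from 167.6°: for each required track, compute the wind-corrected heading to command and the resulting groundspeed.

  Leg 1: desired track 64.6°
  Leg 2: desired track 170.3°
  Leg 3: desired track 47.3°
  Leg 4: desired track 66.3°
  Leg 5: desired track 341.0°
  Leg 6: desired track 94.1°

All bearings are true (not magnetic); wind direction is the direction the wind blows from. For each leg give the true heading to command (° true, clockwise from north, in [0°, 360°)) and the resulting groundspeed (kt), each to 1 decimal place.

Leg 1: heading=76.6°, groundspeed=229.0 kt
Leg 2: heading=169.7°, groundspeed=175.7 kt
Leg 3: heading=57.9°, groundspeed=243.4 kt
Leg 4: heading=78.3°, groundspeed=227.6 kt
Leg 5: heading=339.6°, groundspeed=270.3 kt
Leg 6: heading=105.9°, groundspeed=205.0 kt

Leg 1: desired track 64.6°; wind correction +12.0° → command heading 76.6°, groundspeed 229.0 kt
Leg 2: desired track 170.3°; wind correction -0.6° → command heading 169.7°, groundspeed 175.7 kt
Leg 3: desired track 47.3°; wind correction +10.6° → command heading 57.9°, groundspeed 243.4 kt
Leg 4: desired track 66.3°; wind correction +12.0° → command heading 78.3°, groundspeed 227.6 kt
Leg 5: desired track 341.0°; wind correction -1.4° → command heading 339.6°, groundspeed 270.3 kt
Leg 6: desired track 94.1°; wind correction +11.8° → command heading 105.9°, groundspeed 205.0 kt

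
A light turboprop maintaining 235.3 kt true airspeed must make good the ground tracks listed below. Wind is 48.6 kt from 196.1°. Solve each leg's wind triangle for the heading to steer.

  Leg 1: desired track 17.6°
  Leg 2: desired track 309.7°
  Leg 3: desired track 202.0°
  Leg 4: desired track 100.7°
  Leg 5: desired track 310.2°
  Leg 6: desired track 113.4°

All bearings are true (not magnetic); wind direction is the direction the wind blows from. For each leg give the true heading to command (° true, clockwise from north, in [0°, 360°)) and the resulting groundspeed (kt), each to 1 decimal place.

Leg 1: desired track 17.6°; wind correction +0.3° → command heading 17.9°, groundspeed 283.9 kt
Leg 2: desired track 309.7°; wind correction -10.9° → command heading 298.8°, groundspeed 250.5 kt
Leg 3: desired track 202.0°; wind correction -1.2° → command heading 200.8°, groundspeed 186.9 kt
Leg 4: desired track 100.7°; wind correction +11.9° → command heading 112.6°, groundspeed 234.8 kt
Leg 5: desired track 310.2°; wind correction -10.9° → command heading 299.3°, groundspeed 250.9 kt
Leg 6: desired track 113.4°; wind correction +11.8° → command heading 125.2°, groundspeed 224.1 kt

Leg 1: heading=17.9°, groundspeed=283.9 kt
Leg 2: heading=298.8°, groundspeed=250.5 kt
Leg 3: heading=200.8°, groundspeed=186.9 kt
Leg 4: heading=112.6°, groundspeed=234.8 kt
Leg 5: heading=299.3°, groundspeed=250.9 kt
Leg 6: heading=125.2°, groundspeed=224.1 kt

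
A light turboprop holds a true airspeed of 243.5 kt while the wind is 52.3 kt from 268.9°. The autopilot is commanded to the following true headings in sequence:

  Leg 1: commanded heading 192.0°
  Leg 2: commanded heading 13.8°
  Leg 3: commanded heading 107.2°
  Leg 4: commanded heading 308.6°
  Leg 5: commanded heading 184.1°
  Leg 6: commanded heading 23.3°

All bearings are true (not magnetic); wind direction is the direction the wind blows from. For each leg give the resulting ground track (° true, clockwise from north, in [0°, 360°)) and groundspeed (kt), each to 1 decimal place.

Leg 1: track=179.6°, groundspeed=237.2 kt
Leg 2: track=24.9°, groundspeed=261.9 kt
Leg 3: track=104.0°, groundspeed=293.6 kt
Leg 4: track=317.9°, groundspeed=206.0 kt
Leg 5: track=171.8°, groundspeed=244.4 kt
Leg 6: track=33.5°, groundspeed=269.3 kt

Leg 1: heading 192.0°; drift -12.4° → track 179.6°, groundspeed 237.2 kt
Leg 2: heading 13.8°; drift +11.1° → track 24.9°, groundspeed 261.9 kt
Leg 3: heading 107.2°; drift -3.2° → track 104.0°, groundspeed 293.6 kt
Leg 4: heading 308.6°; drift +9.3° → track 317.9°, groundspeed 206.0 kt
Leg 5: heading 184.1°; drift -12.3° → track 171.8°, groundspeed 244.4 kt
Leg 6: heading 23.3°; drift +10.2° → track 33.5°, groundspeed 269.3 kt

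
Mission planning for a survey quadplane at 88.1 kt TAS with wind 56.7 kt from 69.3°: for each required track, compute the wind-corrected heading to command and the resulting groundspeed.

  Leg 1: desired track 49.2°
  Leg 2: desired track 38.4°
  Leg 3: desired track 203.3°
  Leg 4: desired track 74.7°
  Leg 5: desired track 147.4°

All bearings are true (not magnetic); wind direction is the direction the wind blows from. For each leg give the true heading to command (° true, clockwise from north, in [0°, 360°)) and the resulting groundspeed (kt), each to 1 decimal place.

Leg 1: desired track 49.2°; wind correction +12.8° → command heading 62.0°, groundspeed 32.7 kt
Leg 2: desired track 38.4°; wind correction +19.3° → command heading 57.7°, groundspeed 34.5 kt
Leg 3: desired track 203.3°; wind correction -27.6° → command heading 175.7°, groundspeed 117.5 kt
Leg 4: desired track 74.7°; wind correction -3.5° → command heading 71.2°, groundspeed 31.5 kt
Leg 5: desired track 147.4°; wind correction -39.0° → command heading 108.4°, groundspeed 56.7 kt

Leg 1: heading=62.0°, groundspeed=32.7 kt
Leg 2: heading=57.7°, groundspeed=34.5 kt
Leg 3: heading=175.7°, groundspeed=117.5 kt
Leg 4: heading=71.2°, groundspeed=31.5 kt
Leg 5: heading=108.4°, groundspeed=56.7 kt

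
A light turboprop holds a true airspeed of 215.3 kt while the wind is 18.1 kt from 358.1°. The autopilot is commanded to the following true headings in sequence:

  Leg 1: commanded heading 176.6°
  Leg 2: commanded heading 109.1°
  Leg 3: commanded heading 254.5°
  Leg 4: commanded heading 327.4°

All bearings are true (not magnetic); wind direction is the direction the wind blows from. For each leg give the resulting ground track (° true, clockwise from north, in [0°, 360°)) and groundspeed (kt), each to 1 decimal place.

Leg 1: heading 176.6°; drift +0.1° → track 176.7°, groundspeed 233.4 kt
Leg 2: heading 109.1°; drift +4.4° → track 113.5°, groundspeed 222.4 kt
Leg 3: heading 254.5°; drift -4.6° → track 249.9°, groundspeed 220.3 kt
Leg 4: heading 327.4°; drift -2.6° → track 324.8°, groundspeed 200.0 kt

Leg 1: track=176.7°, groundspeed=233.4 kt
Leg 2: track=113.5°, groundspeed=222.4 kt
Leg 3: track=249.9°, groundspeed=220.3 kt
Leg 4: track=324.8°, groundspeed=200.0 kt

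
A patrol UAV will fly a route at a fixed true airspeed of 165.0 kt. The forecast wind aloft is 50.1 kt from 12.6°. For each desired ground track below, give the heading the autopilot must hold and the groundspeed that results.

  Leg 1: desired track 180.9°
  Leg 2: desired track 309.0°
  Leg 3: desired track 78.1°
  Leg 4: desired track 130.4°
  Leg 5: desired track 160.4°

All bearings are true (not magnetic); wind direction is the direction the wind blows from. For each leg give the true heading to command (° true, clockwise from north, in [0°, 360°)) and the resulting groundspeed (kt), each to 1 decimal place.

Leg 1: heading=177.4°, groundspeed=213.7 kt
Leg 2: heading=324.8°, groundspeed=136.5 kt
Leg 3: heading=62.1°, groundspeed=137.8 kt
Leg 4: heading=114.8°, groundspeed=182.3 kt
Leg 5: heading=151.1°, groundspeed=205.2 kt

Leg 1: desired track 180.9°; wind correction -3.5° → command heading 177.4°, groundspeed 213.7 kt
Leg 2: desired track 309.0°; wind correction +15.8° → command heading 324.8°, groundspeed 136.5 kt
Leg 3: desired track 78.1°; wind correction -16.0° → command heading 62.1°, groundspeed 137.8 kt
Leg 4: desired track 130.4°; wind correction -15.6° → command heading 114.8°, groundspeed 182.3 kt
Leg 5: desired track 160.4°; wind correction -9.3° → command heading 151.1°, groundspeed 205.2 kt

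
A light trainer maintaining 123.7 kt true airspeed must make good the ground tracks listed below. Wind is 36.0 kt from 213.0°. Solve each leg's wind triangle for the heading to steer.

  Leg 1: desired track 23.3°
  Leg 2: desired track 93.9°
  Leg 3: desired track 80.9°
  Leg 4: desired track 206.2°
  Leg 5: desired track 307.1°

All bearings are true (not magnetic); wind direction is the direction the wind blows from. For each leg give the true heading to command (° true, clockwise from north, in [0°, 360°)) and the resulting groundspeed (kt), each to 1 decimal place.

Leg 1: heading=20.5°, groundspeed=159.0 kt
Leg 2: heading=108.6°, groundspeed=137.1 kt
Leg 3: heading=93.4°, groundspeed=144.9 kt
Leg 4: heading=208.2°, groundspeed=87.9 kt
Leg 5: heading=290.2°, groundspeed=120.9 kt

Leg 1: desired track 23.3°; wind correction -2.8° → command heading 20.5°, groundspeed 159.0 kt
Leg 2: desired track 93.9°; wind correction +14.7° → command heading 108.6°, groundspeed 137.1 kt
Leg 3: desired track 80.9°; wind correction +12.5° → command heading 93.4°, groundspeed 144.9 kt
Leg 4: desired track 206.2°; wind correction +2.0° → command heading 208.2°, groundspeed 87.9 kt
Leg 5: desired track 307.1°; wind correction -16.9° → command heading 290.2°, groundspeed 120.9 kt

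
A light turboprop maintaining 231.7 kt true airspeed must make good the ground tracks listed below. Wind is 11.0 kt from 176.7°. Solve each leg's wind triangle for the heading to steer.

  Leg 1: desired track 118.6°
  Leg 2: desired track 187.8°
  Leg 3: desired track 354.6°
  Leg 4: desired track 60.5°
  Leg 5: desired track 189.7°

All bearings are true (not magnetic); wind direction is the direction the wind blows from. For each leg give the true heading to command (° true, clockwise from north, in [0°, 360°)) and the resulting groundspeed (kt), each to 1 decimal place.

Leg 1: heading=120.9°, groundspeed=225.7 kt
Leg 2: heading=187.3°, groundspeed=220.9 kt
Leg 3: heading=354.5°, groundspeed=242.7 kt
Leg 4: heading=62.9°, groundspeed=236.3 kt
Leg 5: heading=189.1°, groundspeed=221.0 kt

Leg 1: desired track 118.6°; wind correction +2.3° → command heading 120.9°, groundspeed 225.7 kt
Leg 2: desired track 187.8°; wind correction -0.5° → command heading 187.3°, groundspeed 220.9 kt
Leg 3: desired track 354.6°; wind correction -0.1° → command heading 354.5°, groundspeed 242.7 kt
Leg 4: desired track 60.5°; wind correction +2.4° → command heading 62.9°, groundspeed 236.3 kt
Leg 5: desired track 189.7°; wind correction -0.6° → command heading 189.1°, groundspeed 221.0 kt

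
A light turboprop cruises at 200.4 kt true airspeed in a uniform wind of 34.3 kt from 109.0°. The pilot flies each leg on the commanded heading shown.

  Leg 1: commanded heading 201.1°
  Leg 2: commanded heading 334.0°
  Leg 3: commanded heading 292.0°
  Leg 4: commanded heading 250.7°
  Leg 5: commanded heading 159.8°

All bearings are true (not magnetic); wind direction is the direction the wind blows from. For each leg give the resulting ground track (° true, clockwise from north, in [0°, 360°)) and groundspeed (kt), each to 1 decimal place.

Leg 1: heading 201.1°; drift +9.6° → track 210.7°, groundspeed 204.5 kt
Leg 2: heading 334.0°; drift -6.2° → track 327.8°, groundspeed 226.0 kt
Leg 3: heading 292.0°; drift -0.4° → track 291.6°, groundspeed 234.7 kt
Leg 4: heading 250.7°; drift +5.3° → track 256.0°, groundspeed 228.3 kt
Leg 5: heading 159.8°; drift +8.5° → track 168.3°, groundspeed 180.7 kt

Leg 1: track=210.7°, groundspeed=204.5 kt
Leg 2: track=327.8°, groundspeed=226.0 kt
Leg 3: track=291.6°, groundspeed=234.7 kt
Leg 4: track=256.0°, groundspeed=228.3 kt
Leg 5: track=168.3°, groundspeed=180.7 kt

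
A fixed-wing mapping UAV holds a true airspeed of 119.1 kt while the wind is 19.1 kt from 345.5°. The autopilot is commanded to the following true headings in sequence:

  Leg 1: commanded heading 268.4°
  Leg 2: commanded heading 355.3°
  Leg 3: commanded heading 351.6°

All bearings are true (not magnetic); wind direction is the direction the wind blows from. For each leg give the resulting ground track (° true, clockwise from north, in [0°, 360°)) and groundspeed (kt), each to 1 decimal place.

Leg 1: track=259.2°, groundspeed=116.3 kt
Leg 2: track=357.2°, groundspeed=100.3 kt
Leg 3: track=352.8°, groundspeed=100.1 kt

Leg 1: heading 268.4°; drift -9.2° → track 259.2°, groundspeed 116.3 kt
Leg 2: heading 355.3°; drift +1.9° → track 357.2°, groundspeed 100.3 kt
Leg 3: heading 351.6°; drift +1.2° → track 352.8°, groundspeed 100.1 kt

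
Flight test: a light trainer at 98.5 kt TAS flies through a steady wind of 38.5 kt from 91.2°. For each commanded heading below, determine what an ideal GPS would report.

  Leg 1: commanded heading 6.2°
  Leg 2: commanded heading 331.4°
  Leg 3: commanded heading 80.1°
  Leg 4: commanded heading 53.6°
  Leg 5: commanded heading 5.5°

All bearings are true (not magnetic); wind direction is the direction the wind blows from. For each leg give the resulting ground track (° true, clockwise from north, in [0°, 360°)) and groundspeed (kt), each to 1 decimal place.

Leg 1: heading 6.2°; drift -22.0° → track 344.2°, groundspeed 102.6 kt
Leg 2: heading 331.4°; drift -15.9° → track 315.5°, groundspeed 122.3 kt
Leg 3: heading 80.1°; drift -7.0° → track 73.1°, groundspeed 61.2 kt
Leg 4: heading 53.6°; drift -19.1° → track 34.5°, groundspeed 71.9 kt
Leg 5: heading 5.5°; drift -21.9° → track 343.6°, groundspeed 103.0 kt

Leg 1: track=344.2°, groundspeed=102.6 kt
Leg 2: track=315.5°, groundspeed=122.3 kt
Leg 3: track=73.1°, groundspeed=61.2 kt
Leg 4: track=34.5°, groundspeed=71.9 kt
Leg 5: track=343.6°, groundspeed=103.0 kt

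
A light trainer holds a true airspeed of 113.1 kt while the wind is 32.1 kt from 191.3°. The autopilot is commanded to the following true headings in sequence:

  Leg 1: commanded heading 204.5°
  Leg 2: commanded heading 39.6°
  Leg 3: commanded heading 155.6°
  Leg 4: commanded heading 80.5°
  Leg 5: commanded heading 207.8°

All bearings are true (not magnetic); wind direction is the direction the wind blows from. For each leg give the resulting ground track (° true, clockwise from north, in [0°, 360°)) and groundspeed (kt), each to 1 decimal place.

Leg 1: track=209.6°, groundspeed=82.2 kt
Leg 2: track=33.5°, groundspeed=142.2 kt
Leg 3: track=143.5°, groundspeed=89.0 kt
Leg 4: track=66.9°, groundspeed=128.1 kt
Leg 5: track=214.1°, groundspeed=82.8 kt

Leg 1: heading 204.5°; drift +5.1° → track 209.6°, groundspeed 82.2 kt
Leg 2: heading 39.6°; drift -6.1° → track 33.5°, groundspeed 142.2 kt
Leg 3: heading 155.6°; drift -12.1° → track 143.5°, groundspeed 89.0 kt
Leg 4: heading 80.5°; drift -13.6° → track 66.9°, groundspeed 128.1 kt
Leg 5: heading 207.8°; drift +6.3° → track 214.1°, groundspeed 82.8 kt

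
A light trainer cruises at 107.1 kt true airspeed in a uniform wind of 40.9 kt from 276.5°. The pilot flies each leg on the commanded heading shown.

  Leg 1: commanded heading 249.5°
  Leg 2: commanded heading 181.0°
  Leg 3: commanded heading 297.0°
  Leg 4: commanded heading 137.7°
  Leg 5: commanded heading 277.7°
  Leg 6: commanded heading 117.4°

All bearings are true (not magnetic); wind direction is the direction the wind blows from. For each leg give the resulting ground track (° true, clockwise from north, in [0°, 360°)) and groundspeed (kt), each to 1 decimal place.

Leg 1: heading 249.5°; drift -14.7° → track 234.8°, groundspeed 73.1 kt
Leg 2: heading 181.0°; drift -20.1° → track 160.9°, groundspeed 118.2 kt
Leg 3: heading 297.0°; drift +11.8° → track 308.8°, groundspeed 70.3 kt
Leg 4: heading 137.7°; drift -11.1° → track 126.6°, groundspeed 140.5 kt
Leg 5: heading 277.7°; drift +0.7° → track 278.4°, groundspeed 66.2 kt
Leg 6: heading 117.4°; drift -5.7° → track 111.7°, groundspeed 146.0 kt

Leg 1: track=234.8°, groundspeed=73.1 kt
Leg 2: track=160.9°, groundspeed=118.2 kt
Leg 3: track=308.8°, groundspeed=70.3 kt
Leg 4: track=126.6°, groundspeed=140.5 kt
Leg 5: track=278.4°, groundspeed=66.2 kt
Leg 6: track=111.7°, groundspeed=146.0 kt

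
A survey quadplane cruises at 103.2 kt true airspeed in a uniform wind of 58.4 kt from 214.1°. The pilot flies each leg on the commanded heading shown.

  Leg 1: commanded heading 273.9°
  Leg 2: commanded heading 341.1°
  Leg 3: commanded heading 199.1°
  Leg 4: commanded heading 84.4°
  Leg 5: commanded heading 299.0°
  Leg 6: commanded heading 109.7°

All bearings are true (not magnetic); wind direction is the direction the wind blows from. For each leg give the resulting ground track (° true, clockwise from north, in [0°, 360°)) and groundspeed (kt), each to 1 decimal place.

Leg 1: track=308.3°, groundspeed=89.4 kt
Leg 2: track=359.7°, groundspeed=146.0 kt
Leg 3: track=181.2°, groundspeed=49.2 kt
Leg 4: track=66.7°, groundspeed=147.5 kt
Leg 5: track=329.7°, groundspeed=114.0 kt
Leg 6: track=84.0°, groundspeed=130.6 kt

Leg 1: heading 273.9°; drift +34.4° → track 308.3°, groundspeed 89.4 kt
Leg 2: heading 341.1°; drift +18.6° → track 359.7°, groundspeed 146.0 kt
Leg 3: heading 199.1°; drift -17.9° → track 181.2°, groundspeed 49.2 kt
Leg 4: heading 84.4°; drift -17.7° → track 66.7°, groundspeed 147.5 kt
Leg 5: heading 299.0°; drift +30.7° → track 329.7°, groundspeed 114.0 kt
Leg 6: heading 109.7°; drift -25.7° → track 84.0°, groundspeed 130.6 kt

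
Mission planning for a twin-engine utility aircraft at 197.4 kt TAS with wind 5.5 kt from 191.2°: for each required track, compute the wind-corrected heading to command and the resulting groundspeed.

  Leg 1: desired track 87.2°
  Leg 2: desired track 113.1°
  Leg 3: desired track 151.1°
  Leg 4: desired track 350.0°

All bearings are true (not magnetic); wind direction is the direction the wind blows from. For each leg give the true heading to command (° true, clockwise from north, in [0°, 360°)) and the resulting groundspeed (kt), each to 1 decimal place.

Leg 1: heading=88.7°, groundspeed=198.7 kt
Leg 2: heading=114.7°, groundspeed=196.2 kt
Leg 3: heading=152.1°, groundspeed=193.2 kt
Leg 4: heading=349.4°, groundspeed=202.5 kt

Leg 1: desired track 87.2°; wind correction +1.5° → command heading 88.7°, groundspeed 198.7 kt
Leg 2: desired track 113.1°; wind correction +1.6° → command heading 114.7°, groundspeed 196.2 kt
Leg 3: desired track 151.1°; wind correction +1.0° → command heading 152.1°, groundspeed 193.2 kt
Leg 4: desired track 350.0°; wind correction -0.6° → command heading 349.4°, groundspeed 202.5 kt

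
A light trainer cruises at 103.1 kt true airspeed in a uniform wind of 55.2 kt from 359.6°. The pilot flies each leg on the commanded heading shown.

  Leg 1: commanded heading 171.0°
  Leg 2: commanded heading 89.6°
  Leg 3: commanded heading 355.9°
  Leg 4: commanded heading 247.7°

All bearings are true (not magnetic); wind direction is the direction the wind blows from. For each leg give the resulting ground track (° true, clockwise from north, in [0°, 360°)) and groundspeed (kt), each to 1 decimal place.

Leg 1: heading 171.0°; drift +3.0° → track 174.0°, groundspeed 157.9 kt
Leg 2: heading 89.6°; drift +28.2° → track 117.8°, groundspeed 116.9 kt
Leg 3: heading 355.9°; drift -4.2° → track 351.7°, groundspeed 48.1 kt
Leg 4: heading 247.7°; drift -22.5° → track 225.2°, groundspeed 133.9 kt

Leg 1: track=174.0°, groundspeed=157.9 kt
Leg 2: track=117.8°, groundspeed=116.9 kt
Leg 3: track=351.7°, groundspeed=48.1 kt
Leg 4: track=225.2°, groundspeed=133.9 kt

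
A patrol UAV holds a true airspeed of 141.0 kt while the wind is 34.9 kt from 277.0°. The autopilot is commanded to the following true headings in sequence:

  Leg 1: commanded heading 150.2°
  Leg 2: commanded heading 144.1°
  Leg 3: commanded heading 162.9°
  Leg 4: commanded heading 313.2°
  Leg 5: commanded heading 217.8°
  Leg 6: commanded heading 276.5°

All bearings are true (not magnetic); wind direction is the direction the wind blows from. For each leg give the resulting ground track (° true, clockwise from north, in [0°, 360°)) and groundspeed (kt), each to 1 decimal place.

Leg 1: track=140.4°, groundspeed=164.3 kt
Leg 2: track=135.3°, groundspeed=166.7 kt
Leg 3: track=151.3°, groundspeed=158.5 kt
Leg 4: track=323.6°, groundspeed=114.7 kt
Leg 5: track=204.1°, groundspeed=126.7 kt
Leg 6: track=276.3°, groundspeed=106.1 kt

Leg 1: heading 150.2°; drift -9.8° → track 140.4°, groundspeed 164.3 kt
Leg 2: heading 144.1°; drift -8.8° → track 135.3°, groundspeed 166.7 kt
Leg 3: heading 162.9°; drift -11.6° → track 151.3°, groundspeed 158.5 kt
Leg 4: heading 313.2°; drift +10.4° → track 323.6°, groundspeed 114.7 kt
Leg 5: heading 217.8°; drift -13.7° → track 204.1°, groundspeed 126.7 kt
Leg 6: heading 276.5°; drift -0.2° → track 276.3°, groundspeed 106.1 kt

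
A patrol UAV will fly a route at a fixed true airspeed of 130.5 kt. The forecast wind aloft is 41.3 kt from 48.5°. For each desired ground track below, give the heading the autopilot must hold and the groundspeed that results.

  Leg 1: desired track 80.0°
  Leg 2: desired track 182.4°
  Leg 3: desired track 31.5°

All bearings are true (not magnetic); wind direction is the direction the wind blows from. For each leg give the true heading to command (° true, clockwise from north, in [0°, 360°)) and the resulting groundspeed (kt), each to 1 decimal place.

Leg 1: desired track 80.0°; wind correction -9.5° → command heading 70.5°, groundspeed 93.5 kt
Leg 2: desired track 182.4°; wind correction -13.2° → command heading 169.2°, groundspeed 155.7 kt
Leg 3: desired track 31.5°; wind correction +5.3° → command heading 36.8°, groundspeed 90.4 kt

Leg 1: heading=70.5°, groundspeed=93.5 kt
Leg 2: heading=169.2°, groundspeed=155.7 kt
Leg 3: heading=36.8°, groundspeed=90.4 kt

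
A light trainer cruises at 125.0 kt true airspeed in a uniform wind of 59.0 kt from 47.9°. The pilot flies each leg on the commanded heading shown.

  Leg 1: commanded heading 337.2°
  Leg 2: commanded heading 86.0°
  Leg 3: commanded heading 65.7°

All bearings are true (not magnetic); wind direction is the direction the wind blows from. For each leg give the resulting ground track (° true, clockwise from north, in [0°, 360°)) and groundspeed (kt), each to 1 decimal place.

Leg 1: heading 337.2°; drift -27.8° → track 309.4°, groundspeed 119.3 kt
Leg 2: heading 86.0°; drift +24.9° → track 110.9°, groundspeed 86.6 kt
Leg 3: heading 65.7°; drift +14.7° → track 80.4°, groundspeed 71.1 kt

Leg 1: track=309.4°, groundspeed=119.3 kt
Leg 2: track=110.9°, groundspeed=86.6 kt
Leg 3: track=80.4°, groundspeed=71.1 kt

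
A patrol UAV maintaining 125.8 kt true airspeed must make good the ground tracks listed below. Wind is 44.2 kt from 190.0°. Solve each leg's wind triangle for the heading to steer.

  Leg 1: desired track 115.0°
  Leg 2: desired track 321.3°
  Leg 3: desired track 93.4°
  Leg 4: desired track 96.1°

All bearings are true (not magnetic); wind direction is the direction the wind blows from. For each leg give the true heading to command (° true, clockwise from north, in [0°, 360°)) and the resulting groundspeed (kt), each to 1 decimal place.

Leg 1: heading=134.8°, groundspeed=106.9 kt
Leg 2: heading=306.0°, groundspeed=150.5 kt
Leg 3: heading=113.8°, groundspeed=123.0 kt
Leg 4: heading=116.6°, groundspeed=120.8 kt

Leg 1: desired track 115.0°; wind correction +19.8° → command heading 134.8°, groundspeed 106.9 kt
Leg 2: desired track 321.3°; wind correction -15.3° → command heading 306.0°, groundspeed 150.5 kt
Leg 3: desired track 93.4°; wind correction +20.4° → command heading 113.8°, groundspeed 123.0 kt
Leg 4: desired track 96.1°; wind correction +20.5° → command heading 116.6°, groundspeed 120.8 kt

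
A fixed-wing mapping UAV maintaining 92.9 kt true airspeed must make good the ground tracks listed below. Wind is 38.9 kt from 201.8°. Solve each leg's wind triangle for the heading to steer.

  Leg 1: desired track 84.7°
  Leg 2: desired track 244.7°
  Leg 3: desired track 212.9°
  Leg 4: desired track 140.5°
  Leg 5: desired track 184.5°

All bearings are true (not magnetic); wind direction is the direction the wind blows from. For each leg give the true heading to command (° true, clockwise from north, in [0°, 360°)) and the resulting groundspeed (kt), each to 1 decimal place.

Leg 1: desired track 84.7°; wind correction +21.9° → command heading 106.6°, groundspeed 103.9 kt
Leg 2: desired track 244.7°; wind correction -16.6° → command heading 228.1°, groundspeed 60.6 kt
Leg 3: desired track 212.9°; wind correction -4.6° → command heading 208.3°, groundspeed 54.4 kt
Leg 4: desired track 140.5°; wind correction +21.5° → command heading 162.0°, groundspeed 67.7 kt
Leg 5: desired track 184.5°; wind correction +7.2° → command heading 191.7°, groundspeed 55.0 kt

Leg 1: heading=106.6°, groundspeed=103.9 kt
Leg 2: heading=228.1°, groundspeed=60.6 kt
Leg 3: heading=208.3°, groundspeed=54.4 kt
Leg 4: heading=162.0°, groundspeed=67.7 kt
Leg 5: heading=191.7°, groundspeed=55.0 kt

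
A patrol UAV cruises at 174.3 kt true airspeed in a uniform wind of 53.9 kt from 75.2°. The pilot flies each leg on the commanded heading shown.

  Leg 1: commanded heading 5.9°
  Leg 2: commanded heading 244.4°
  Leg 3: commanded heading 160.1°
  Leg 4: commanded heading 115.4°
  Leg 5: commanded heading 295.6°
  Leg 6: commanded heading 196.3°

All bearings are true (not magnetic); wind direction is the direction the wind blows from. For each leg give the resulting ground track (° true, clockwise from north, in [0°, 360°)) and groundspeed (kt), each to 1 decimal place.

Leg 1: heading 5.9°; drift -18.0° → track 347.9°, groundspeed 163.2 kt
Leg 2: heading 244.4°; drift +2.5° → track 246.9°, groundspeed 227.5 kt
Leg 3: heading 160.1°; drift +17.6° → track 177.7°, groundspeed 177.8 kt
Leg 4: heading 115.4°; drift +14.6° → track 130.0°, groundspeed 137.6 kt
Leg 5: heading 295.6°; drift -9.2° → track 286.4°, groundspeed 218.2 kt
Leg 6: heading 196.3°; drift +12.9° → track 209.2°, groundspeed 207.3 kt

Leg 1: track=347.9°, groundspeed=163.2 kt
Leg 2: track=246.9°, groundspeed=227.5 kt
Leg 3: track=177.7°, groundspeed=177.8 kt
Leg 4: track=130.0°, groundspeed=137.6 kt
Leg 5: track=286.4°, groundspeed=218.2 kt
Leg 6: track=209.2°, groundspeed=207.3 kt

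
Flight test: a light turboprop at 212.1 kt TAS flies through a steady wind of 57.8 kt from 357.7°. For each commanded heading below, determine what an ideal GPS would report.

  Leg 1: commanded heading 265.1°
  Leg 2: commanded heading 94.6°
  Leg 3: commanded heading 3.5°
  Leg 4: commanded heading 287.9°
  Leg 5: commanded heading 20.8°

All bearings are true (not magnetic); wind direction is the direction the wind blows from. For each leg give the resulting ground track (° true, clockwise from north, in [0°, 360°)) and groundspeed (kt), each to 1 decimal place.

Leg 1: heading 265.1°; drift -15.1° → track 250.0°, groundspeed 222.3 kt
Leg 2: heading 94.6°; drift +14.7° → track 109.3°, groundspeed 226.4 kt
Leg 3: heading 3.5°; drift +2.2° → track 5.7°, groundspeed 154.7 kt
Leg 4: heading 287.9°; drift -15.8° → track 272.1°, groundspeed 199.7 kt
Leg 5: heading 20.8°; drift +8.1° → track 28.9°, groundspeed 160.5 kt

Leg 1: track=250.0°, groundspeed=222.3 kt
Leg 2: track=109.3°, groundspeed=226.4 kt
Leg 3: track=5.7°, groundspeed=154.7 kt
Leg 4: track=272.1°, groundspeed=199.7 kt
Leg 5: track=28.9°, groundspeed=160.5 kt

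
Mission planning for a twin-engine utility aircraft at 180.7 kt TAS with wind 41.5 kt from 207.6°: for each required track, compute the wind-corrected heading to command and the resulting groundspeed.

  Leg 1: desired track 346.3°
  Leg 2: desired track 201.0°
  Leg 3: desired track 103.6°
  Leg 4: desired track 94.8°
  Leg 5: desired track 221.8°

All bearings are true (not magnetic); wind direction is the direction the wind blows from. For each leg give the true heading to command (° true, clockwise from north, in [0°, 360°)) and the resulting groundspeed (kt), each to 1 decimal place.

Leg 1: desired track 346.3°; wind correction -8.7° → command heading 337.6°, groundspeed 209.8 kt
Leg 2: desired track 201.0°; wind correction +1.5° → command heading 202.5°, groundspeed 139.4 kt
Leg 3: desired track 103.6°; wind correction +12.9° → command heading 116.5°, groundspeed 186.2 kt
Leg 4: desired track 94.8°; wind correction +12.2° → command heading 107.0°, groundspeed 192.7 kt
Leg 5: desired track 221.8°; wind correction -3.2° → command heading 218.6°, groundspeed 140.2 kt

Leg 1: heading=337.6°, groundspeed=209.8 kt
Leg 2: heading=202.5°, groundspeed=139.4 kt
Leg 3: heading=116.5°, groundspeed=186.2 kt
Leg 4: heading=107.0°, groundspeed=192.7 kt
Leg 5: heading=218.6°, groundspeed=140.2 kt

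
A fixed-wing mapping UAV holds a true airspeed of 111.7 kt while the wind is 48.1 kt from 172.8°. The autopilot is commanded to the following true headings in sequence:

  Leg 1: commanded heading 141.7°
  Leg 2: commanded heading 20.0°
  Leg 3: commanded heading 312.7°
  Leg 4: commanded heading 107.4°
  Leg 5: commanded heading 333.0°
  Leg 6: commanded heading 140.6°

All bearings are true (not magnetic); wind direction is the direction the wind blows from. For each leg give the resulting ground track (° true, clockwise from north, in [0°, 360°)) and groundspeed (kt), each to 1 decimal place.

Leg 1: track=122.3°, groundspeed=74.8 kt
Leg 2: track=11.9°, groundspeed=156.0 kt
Leg 3: track=324.5°, groundspeed=151.7 kt
Leg 4: track=81.9°, groundspeed=101.6 kt
Leg 5: track=338.9°, groundspeed=157.8 kt
Leg 6: track=120.7°, groundspeed=75.5 kt

Leg 1: heading 141.7°; drift -19.4° → track 122.3°, groundspeed 74.8 kt
Leg 2: heading 20.0°; drift -8.1° → track 11.9°, groundspeed 156.0 kt
Leg 3: heading 312.7°; drift +11.8° → track 324.5°, groundspeed 151.7 kt
Leg 4: heading 107.4°; drift -25.5° → track 81.9°, groundspeed 101.6 kt
Leg 5: heading 333.0°; drift +5.9° → track 338.9°, groundspeed 157.8 kt
Leg 6: heading 140.6°; drift -19.9° → track 120.7°, groundspeed 75.5 kt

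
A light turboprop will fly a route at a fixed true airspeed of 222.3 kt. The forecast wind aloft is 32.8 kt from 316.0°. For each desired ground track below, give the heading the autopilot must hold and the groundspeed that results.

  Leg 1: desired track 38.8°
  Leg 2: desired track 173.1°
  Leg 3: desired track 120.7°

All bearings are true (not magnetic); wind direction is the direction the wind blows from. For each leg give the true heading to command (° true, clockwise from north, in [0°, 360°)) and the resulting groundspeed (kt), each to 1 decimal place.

Leg 1: desired track 38.8°; wind correction -8.4° → command heading 30.4°, groundspeed 215.8 kt
Leg 2: desired track 173.1°; wind correction +5.1° → command heading 178.2°, groundspeed 247.6 kt
Leg 3: desired track 120.7°; wind correction -2.2° → command heading 118.5°, groundspeed 253.8 kt

Leg 1: heading=30.4°, groundspeed=215.8 kt
Leg 2: heading=178.2°, groundspeed=247.6 kt
Leg 3: heading=118.5°, groundspeed=253.8 kt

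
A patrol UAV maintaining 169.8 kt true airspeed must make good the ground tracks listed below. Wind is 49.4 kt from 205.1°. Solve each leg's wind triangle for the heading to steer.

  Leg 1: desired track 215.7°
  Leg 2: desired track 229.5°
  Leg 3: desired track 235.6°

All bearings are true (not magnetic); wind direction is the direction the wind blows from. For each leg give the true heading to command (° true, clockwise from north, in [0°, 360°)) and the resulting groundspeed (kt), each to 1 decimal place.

Leg 1: desired track 215.7°; wind correction -3.1° → command heading 212.6°, groundspeed 121.0 kt
Leg 2: desired track 229.5°; wind correction -6.9° → command heading 222.6°, groundspeed 123.6 kt
Leg 3: desired track 235.6°; wind correction -8.5° → command heading 227.1°, groundspeed 125.4 kt

Leg 1: heading=212.6°, groundspeed=121.0 kt
Leg 2: heading=222.6°, groundspeed=123.6 kt
Leg 3: heading=227.1°, groundspeed=125.4 kt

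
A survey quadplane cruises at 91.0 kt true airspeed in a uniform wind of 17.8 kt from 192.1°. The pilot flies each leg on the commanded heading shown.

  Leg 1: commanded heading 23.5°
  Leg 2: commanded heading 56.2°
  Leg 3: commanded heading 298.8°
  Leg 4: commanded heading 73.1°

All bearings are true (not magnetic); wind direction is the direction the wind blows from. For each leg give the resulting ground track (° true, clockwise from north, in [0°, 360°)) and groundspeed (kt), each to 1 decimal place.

Leg 1: heading 23.5°; drift -1.9° → track 21.6°, groundspeed 108.5 kt
Leg 2: heading 56.2°; drift -6.8° → track 49.4°, groundspeed 104.5 kt
Leg 3: heading 298.8°; drift +10.1° → track 308.9°, groundspeed 97.6 kt
Leg 4: heading 73.1°; drift -8.9° → track 64.2°, groundspeed 100.8 kt

Leg 1: track=21.6°, groundspeed=108.5 kt
Leg 2: track=49.4°, groundspeed=104.5 kt
Leg 3: track=308.9°, groundspeed=97.6 kt
Leg 4: track=64.2°, groundspeed=100.8 kt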